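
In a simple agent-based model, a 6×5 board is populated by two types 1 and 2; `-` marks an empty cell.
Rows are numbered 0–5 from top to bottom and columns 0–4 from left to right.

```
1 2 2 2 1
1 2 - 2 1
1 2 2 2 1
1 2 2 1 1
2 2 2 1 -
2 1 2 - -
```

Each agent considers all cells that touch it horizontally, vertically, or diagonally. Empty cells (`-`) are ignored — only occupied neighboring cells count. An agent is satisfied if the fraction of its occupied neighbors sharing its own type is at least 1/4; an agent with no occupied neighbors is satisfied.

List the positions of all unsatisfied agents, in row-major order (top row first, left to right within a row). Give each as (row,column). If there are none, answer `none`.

Row 0: (0,0)1 1/3 satisfied · (0,1)2 2/4 satisfied · (0,2)2 4/4 satisfied · (0,3)2 2/4 satisfied · (0,4)1 1/3 satisfied
Row 1: (1,0)1 2/5 satisfied · (1,1)2 4/7 satisfied · (1,3)2 4/7 satisfied · (1,4)1 2/5 satisfied
Row 2: (2,0)1 2/5 satisfied · (2,1)2 4/7 satisfied · (2,2)2 6/7 satisfied · (2,3)2 3/7 satisfied · (2,4)1 3/5 satisfied
Row 3: (3,0)1 1/5 not · (3,1)2 6/8 satisfied · (3,2)2 6/8 satisfied · (3,3)1 3/7 satisfied · (3,4)1 3/4 satisfied
Row 4: (4,0)2 3/5 satisfied · (4,1)2 6/8 satisfied · (4,2)2 4/7 satisfied · (4,3)1 2/5 satisfied
Row 5: (5,0)2 2/3 satisfied · (5,1)1 0/5 not · (5,2)2 2/4 satisfied

(3,0), (5,1)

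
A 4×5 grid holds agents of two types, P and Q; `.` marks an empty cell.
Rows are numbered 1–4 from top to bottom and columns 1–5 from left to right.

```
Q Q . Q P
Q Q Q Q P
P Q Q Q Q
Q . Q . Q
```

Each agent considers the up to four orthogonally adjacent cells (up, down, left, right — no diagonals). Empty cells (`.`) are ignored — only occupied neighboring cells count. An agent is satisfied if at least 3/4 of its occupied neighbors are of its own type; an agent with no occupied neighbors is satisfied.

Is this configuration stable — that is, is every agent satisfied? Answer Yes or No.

No

(1,1)Q 2/2 ok
(1,2)Q 2/2 ok
(1,4)Q 1/2 unhappy
(1,5)P 1/2 unhappy
(2,1)Q 2/3 unhappy
(2,2)Q 4/4 ok
(2,3)Q 3/3 ok
(2,4)Q 3/4 ok
(2,5)P 1/3 unhappy
(3,1)P 0/3 unhappy
(3,2)Q 2/3 unhappy
(3,3)Q 4/4 ok
(3,4)Q 3/3 ok
(3,5)Q 2/3 unhappy
(4,1)Q 0/1 unhappy
(4,3)Q 1/1 ok
(4,5)Q 1/1 ok
For instance (1,4) has only 1/2 same-type neighbors, below 3/4.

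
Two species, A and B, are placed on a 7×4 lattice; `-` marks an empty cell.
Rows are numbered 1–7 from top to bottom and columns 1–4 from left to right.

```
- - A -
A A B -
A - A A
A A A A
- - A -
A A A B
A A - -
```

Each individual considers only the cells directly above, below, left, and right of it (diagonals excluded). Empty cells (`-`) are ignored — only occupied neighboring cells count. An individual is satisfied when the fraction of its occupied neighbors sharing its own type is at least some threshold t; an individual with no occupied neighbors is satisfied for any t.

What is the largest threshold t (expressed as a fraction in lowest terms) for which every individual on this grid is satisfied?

0/1

(1,3)A 0/1
(2,1)A 2/2
(2,2)A 1/2
(2,3)B 0/3
(3,1)A 2/2
(3,3)A 2/3
(3,4)A 2/2
(4,1)A 2/2
(4,2)A 2/2
(4,3)A 4/4
(4,4)A 2/2
(5,3)A 2/2
(6,1)A 2/2
(6,2)A 3/3
(6,3)A 2/3
(6,4)B 0/1
(7,1)A 2/2
(7,2)A 2/2
The smallest same-type fraction is 0/1 at (1,3), which reduces to 0/1. Any threshold above that leaves this individual unsatisfied.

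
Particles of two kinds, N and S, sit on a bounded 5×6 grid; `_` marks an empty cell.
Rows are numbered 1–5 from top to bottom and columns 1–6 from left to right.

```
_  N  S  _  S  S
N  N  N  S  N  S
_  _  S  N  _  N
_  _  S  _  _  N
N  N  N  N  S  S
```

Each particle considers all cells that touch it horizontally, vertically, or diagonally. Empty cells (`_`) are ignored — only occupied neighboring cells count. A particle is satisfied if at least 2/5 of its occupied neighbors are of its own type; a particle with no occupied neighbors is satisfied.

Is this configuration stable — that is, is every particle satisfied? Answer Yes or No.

Row 1: (1,2)N 3/4 ✓ · (1,3)S 1/4 ✗ · (1,5)S 3/4 ✓ · (1,6)S 2/3 ✓
Row 2: (2,1)N 2/2 ✓ · (2,2)N 3/5 ✓ · (2,3)N 3/6 ✓ · (2,4)S 3/6 ✓ · (2,5)N 2/6 ✗ · (2,6)S 2/4 ✓
Row 3: (3,3)S 2/5 ✓ · (3,4)N 2/5 ✓ · (3,6)N 2/3 ✓
Row 4: (4,3)S 1/5 ✗ · (4,6)N 1/3 ✗
Row 5: (5,1)N 1/1 ✓ · (5,2)N 2/3 ✓ · (5,3)N 2/3 ✓ · (5,4)N 1/3 ✗ · (5,5)S 1/3 ✗ · (5,6)S 1/2 ✓
For instance (1,3) has only 1/4 same-type neighbors, below 2/5.

No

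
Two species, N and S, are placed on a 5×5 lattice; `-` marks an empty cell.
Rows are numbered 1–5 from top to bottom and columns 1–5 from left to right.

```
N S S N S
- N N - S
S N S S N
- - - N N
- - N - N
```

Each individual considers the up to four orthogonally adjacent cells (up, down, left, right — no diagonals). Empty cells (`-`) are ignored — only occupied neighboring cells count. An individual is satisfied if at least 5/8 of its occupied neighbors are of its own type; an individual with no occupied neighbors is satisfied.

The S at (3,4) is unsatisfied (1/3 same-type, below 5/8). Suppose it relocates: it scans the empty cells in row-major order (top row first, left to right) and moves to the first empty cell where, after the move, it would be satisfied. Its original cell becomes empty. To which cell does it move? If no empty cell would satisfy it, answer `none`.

Vacating (3,4). Empty cells in order:
  (2,1): 1/3 same-type → still unsatisfied.
  (2,4): 1/3 same-type → still unsatisfied.
  (4,1): 1/1 same-type → satisfied — stop here.

(4,1)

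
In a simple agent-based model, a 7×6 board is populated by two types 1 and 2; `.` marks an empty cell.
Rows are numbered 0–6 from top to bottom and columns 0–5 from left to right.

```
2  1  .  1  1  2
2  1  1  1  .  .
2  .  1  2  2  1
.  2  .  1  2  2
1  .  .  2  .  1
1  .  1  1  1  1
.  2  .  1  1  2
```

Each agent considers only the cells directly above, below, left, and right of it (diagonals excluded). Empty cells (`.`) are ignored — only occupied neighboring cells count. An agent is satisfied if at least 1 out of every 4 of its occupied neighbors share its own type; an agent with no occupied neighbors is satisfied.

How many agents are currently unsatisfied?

5

Row 0: (0,0)2 1/2 ✓ · (0,1)1 1/2 ✓ · (0,3)1 2/2 ✓ · (0,4)1 1/2 ✓ · (0,5)2 0/1 ✗
Row 1: (1,0)2 2/3 ✓ · (1,1)1 2/3 ✓ · (1,2)1 3/3 ✓ · (1,3)1 2/3 ✓
Row 2: (2,0)2 1/1 ✓ · (2,2)1 1/2 ✓ · (2,3)2 1/4 ✓ · (2,4)2 2/3 ✓ · (2,5)1 0/2 ✗
Row 3: (3,1)2 0/0 ✓ · (3,3)1 0/3 ✗ · (3,4)2 2/3 ✓ · (3,5)2 1/3 ✓
Row 4: (4,0)1 1/1 ✓ · (4,3)2 0/2 ✗ · (4,5)1 1/2 ✓
Row 5: (5,0)1 1/1 ✓ · (5,2)1 1/1 ✓ · (5,3)1 3/4 ✓ · (5,4)1 3/3 ✓ · (5,5)1 2/3 ✓
Row 6: (6,1)2 0/0 ✓ · (6,3)1 2/2 ✓ · (6,4)1 2/3 ✓ · (6,5)2 0/2 ✗
Unsatisfied: (0,5), (2,5), (3,3), (4,3), (6,5) — 5 in total.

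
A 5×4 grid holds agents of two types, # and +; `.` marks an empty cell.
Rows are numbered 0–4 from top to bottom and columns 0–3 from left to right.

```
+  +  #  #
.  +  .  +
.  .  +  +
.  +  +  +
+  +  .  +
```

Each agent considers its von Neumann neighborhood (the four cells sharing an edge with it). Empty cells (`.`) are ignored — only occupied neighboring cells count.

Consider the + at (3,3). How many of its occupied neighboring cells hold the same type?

3

Occupied neighbors of (3,3): (2,3)=+, (4,3)=+, (3,2)=+.
Same type (+): 3 of 3.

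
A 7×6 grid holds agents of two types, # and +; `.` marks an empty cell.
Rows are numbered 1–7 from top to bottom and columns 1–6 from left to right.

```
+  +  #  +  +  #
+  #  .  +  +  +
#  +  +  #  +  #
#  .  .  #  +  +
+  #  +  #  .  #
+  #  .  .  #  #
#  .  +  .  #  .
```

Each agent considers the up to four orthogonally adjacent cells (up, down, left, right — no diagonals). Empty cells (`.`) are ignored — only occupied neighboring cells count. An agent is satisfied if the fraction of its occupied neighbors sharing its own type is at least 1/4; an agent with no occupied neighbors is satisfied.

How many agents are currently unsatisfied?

(1,1)+ 2/2 ✓
(1,2)+ 1/3 ✓
(1,3)# 0/2 ✗
(1,4)+ 2/3 ✓
(1,5)+ 2/3 ✓
(1,6)# 0/2 ✗
(2,1)+ 1/3 ✓
(2,2)# 0/3 ✗
(2,4)+ 2/3 ✓
(2,5)+ 4/4 ✓
(2,6)+ 1/3 ✓
(3,1)# 1/3 ✓
(3,2)+ 1/3 ✓
(3,3)+ 1/2 ✓
(3,4)# 1/4 ✓
(3,5)+ 2/4 ✓
(3,6)# 0/3 ✗
(4,1)# 1/2 ✓
(4,4)# 2/3 ✓
(4,5)+ 2/3 ✓
(4,6)+ 1/3 ✓
(5,1)+ 1/3 ✓
(5,2)# 1/3 ✓
(5,3)+ 0/2 ✗
(5,4)# 1/2 ✓
(5,6)# 1/2 ✓
(6,1)+ 1/3 ✓
(6,2)# 1/2 ✓
(6,5)# 2/2 ✓
(6,6)# 2/2 ✓
(7,1)# 0/1 ✗
(7,3)+ 0/0 ✓
(7,5)# 1/1 ✓
Unsatisfied: (1,3), (1,6), (2,2), (3,6), (5,3), (7,1) — 6 in total.

6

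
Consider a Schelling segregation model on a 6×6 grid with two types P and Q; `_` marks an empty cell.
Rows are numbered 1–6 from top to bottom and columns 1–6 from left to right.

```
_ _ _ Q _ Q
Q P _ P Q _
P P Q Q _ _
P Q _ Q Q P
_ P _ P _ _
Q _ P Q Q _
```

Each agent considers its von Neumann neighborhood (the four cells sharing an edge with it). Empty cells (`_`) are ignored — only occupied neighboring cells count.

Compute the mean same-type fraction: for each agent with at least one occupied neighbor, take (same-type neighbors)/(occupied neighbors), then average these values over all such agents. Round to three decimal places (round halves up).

Row 1: (1,4)Q 0/1 · (1,6)Q — no occupied neighbors
Row 2: (2,1)Q 0/2 · (2,2)P 1/2 · (2,4)P 0/3 · (2,5)Q 0/1
Row 3: (3,1)P 2/3 · (3,2)P 2/4 · (3,3)Q 1/2 · (3,4)Q 2/3
Row 4: (4,1)P 1/2 · (4,2)Q 0/3 · (4,4)Q 2/3 · (4,5)Q 1/2 · (4,6)P 0/1
Row 5: (5,2)P 0/1 · (5,4)P 0/2
Row 6: (6,1)Q — no occupied neighbors · (6,3)P 0/1 · (6,4)Q 1/3 · (6,5)Q 1/1
Sum over 19 agents: 0/1 + 0/2 + 1/2 + 0/3 + 0/1 + 2/3 + 2/4 + 1/2 + 2/3 + 1/2 + 0/3 + 2/3 + 1/2 + 0/1 + 0/1 + 0/2 + 0/1 + 1/3 + 1/1 = 35/6; mean = 35/6 ÷ 19 = 35/114 = 0.307017… → 0.307.

0.307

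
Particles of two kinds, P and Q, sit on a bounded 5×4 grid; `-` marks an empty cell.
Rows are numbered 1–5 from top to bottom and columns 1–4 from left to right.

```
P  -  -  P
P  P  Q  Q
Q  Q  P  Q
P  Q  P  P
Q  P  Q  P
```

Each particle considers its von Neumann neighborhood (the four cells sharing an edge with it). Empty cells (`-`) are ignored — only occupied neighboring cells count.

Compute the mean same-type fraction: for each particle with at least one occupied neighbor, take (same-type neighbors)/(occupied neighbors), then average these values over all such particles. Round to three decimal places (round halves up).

Row 1: (1,1)P 1/1 · (1,4)P 0/1
Row 2: (2,1)P 2/3 · (2,2)P 1/3 · (2,3)Q 1/3 · (2,4)Q 2/3
Row 3: (3,1)Q 1/3 · (3,2)Q 2/4 · (3,3)P 1/4 · (3,4)Q 1/3
Row 4: (4,1)P 0/3 · (4,2)Q 1/4 · (4,3)P 2/4 · (4,4)P 2/3
Row 5: (5,1)Q 0/2 · (5,2)P 0/3 · (5,3)Q 0/3 · (5,4)P 1/2
Sum over 18 particles: 1/1 + 0/1 + 2/3 + 1/3 + 1/3 + 2/3 + 1/3 + 2/4 + 1/4 + 1/3 + 0/3 + 1/4 + 2/4 + 2/3 + 0/2 + 0/3 + 0/3 + 1/2 = 19/3; mean = 19/3 ÷ 18 = 19/54 = 0.351851… → 0.352.

0.352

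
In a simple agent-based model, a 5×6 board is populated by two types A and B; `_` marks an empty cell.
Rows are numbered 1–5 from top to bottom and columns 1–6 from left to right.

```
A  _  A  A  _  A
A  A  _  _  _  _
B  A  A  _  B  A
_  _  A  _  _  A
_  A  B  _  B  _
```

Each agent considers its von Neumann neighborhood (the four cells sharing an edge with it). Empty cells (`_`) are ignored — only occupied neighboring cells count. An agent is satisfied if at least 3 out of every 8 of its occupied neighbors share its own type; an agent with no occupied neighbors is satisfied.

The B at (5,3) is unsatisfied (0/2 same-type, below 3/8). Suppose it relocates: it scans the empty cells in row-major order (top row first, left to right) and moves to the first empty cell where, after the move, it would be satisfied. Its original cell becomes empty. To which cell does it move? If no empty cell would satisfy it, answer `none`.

(2,5)

Vacating (5,3). Empty cells in order:
  (1,2): 0/3 same-type → still unsatisfied.
  (1,5): 0/2 same-type → still unsatisfied.
  (2,3): 0/3 same-type → still unsatisfied.
  (2,4): 0/1 same-type → still unsatisfied.
  (2,5): 1/1 same-type → satisfied — stop here.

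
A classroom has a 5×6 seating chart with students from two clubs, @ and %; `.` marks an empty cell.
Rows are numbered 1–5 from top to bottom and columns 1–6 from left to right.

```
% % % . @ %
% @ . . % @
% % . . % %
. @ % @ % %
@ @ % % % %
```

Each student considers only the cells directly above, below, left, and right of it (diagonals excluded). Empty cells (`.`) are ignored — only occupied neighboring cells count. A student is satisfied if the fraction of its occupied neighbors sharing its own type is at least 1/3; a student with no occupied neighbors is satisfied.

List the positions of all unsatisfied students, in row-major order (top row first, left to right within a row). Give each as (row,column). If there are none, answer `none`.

(1,1)% 2/2 ✓
(1,2)% 2/3 ✓
(1,3)% 1/1 ✓
(1,5)@ 0/2 ✗
(1,6)% 0/2 ✗
(2,1)% 2/3 ✓
(2,2)@ 0/3 ✗
(2,5)% 1/3 ✓
(2,6)@ 0/3 ✗
(3,1)% 2/2 ✓
(3,2)% 1/3 ✓
(3,5)% 3/3 ✓
(3,6)% 2/3 ✓
(4,2)@ 1/3 ✓
(4,3)% 1/3 ✓
(4,4)@ 0/3 ✗
(4,5)% 3/4 ✓
(4,6)% 3/3 ✓
(5,1)@ 1/1 ✓
(5,2)@ 2/3 ✓
(5,3)% 2/3 ✓
(5,4)% 2/3 ✓
(5,5)% 3/3 ✓
(5,6)% 2/2 ✓

(1,5), (1,6), (2,2), (2,6), (4,4)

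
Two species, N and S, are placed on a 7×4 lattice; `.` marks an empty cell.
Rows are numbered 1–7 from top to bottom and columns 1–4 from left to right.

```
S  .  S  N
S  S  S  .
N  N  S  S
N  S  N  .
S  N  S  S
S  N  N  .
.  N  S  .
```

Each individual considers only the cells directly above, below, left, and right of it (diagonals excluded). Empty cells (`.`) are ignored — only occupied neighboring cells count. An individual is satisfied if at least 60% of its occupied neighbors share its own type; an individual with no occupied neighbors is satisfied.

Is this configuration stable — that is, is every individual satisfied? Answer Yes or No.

No

Row 1: (1,1)S 1/1 ✓ · (1,3)S 1/2 ✗ · (1,4)N 0/1 ✗
Row 2: (2,1)S 2/3 ✓ · (2,2)S 2/3 ✓ · (2,3)S 3/3 ✓
Row 3: (3,1)N 2/3 ✓ · (3,2)N 1/4 ✗ · (3,3)S 2/4 ✗ · (3,4)S 1/1 ✓
Row 4: (4,1)N 1/3 ✗ · (4,2)S 0/4 ✗ · (4,3)N 0/3 ✗
Row 5: (5,1)S 1/3 ✗ · (5,2)N 1/4 ✗ · (5,3)S 1/4 ✗ · (5,4)S 1/1 ✓
Row 6: (6,1)S 1/2 ✗ · (6,2)N 3/4 ✓ · (6,3)N 1/3 ✗
Row 7: (7,2)N 1/2 ✗ · (7,3)S 0/2 ✗
For instance (1,3) has only 1/2 same-type neighbors, below 3/5.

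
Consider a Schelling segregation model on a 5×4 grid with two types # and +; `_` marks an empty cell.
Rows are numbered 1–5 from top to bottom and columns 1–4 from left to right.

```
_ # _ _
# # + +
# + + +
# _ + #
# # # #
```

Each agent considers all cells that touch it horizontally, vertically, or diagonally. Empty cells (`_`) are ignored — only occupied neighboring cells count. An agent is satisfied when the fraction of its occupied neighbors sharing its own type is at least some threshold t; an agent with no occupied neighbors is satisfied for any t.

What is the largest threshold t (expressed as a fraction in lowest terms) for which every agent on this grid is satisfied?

2/5

(1,2)# 2/3
(2,1)# 3/4
(2,2)# 3/6
(2,3)+ 4/6
(2,4)+ 3/3
(3,1)# 3/4
(3,2)+ 3/7
(3,3)+ 5/7
(3,4)+ 4/5
(4,1)# 3/4
(4,3)+ 3/7
(4,4)# 2/5
(5,1)# 2/2
(5,2)# 3/4
(5,3)# 3/4
(5,4)# 2/3
The smallest same-type fraction is 2/5 at (4,4), which reduces to 2/5. Any threshold above that leaves this agent unsatisfied.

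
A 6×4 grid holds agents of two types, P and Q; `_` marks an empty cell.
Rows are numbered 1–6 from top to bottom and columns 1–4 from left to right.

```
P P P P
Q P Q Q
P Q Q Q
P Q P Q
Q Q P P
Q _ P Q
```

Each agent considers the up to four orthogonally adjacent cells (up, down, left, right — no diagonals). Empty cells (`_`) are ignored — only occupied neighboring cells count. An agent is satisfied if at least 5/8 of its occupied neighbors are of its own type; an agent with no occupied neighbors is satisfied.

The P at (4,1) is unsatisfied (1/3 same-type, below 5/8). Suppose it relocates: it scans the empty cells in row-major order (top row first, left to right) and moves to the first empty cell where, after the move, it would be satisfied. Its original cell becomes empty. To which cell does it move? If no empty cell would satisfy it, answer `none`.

none

Vacating (4,1). Empty cells in order:
  (6,2): 1/3 same-type → still unsatisfied.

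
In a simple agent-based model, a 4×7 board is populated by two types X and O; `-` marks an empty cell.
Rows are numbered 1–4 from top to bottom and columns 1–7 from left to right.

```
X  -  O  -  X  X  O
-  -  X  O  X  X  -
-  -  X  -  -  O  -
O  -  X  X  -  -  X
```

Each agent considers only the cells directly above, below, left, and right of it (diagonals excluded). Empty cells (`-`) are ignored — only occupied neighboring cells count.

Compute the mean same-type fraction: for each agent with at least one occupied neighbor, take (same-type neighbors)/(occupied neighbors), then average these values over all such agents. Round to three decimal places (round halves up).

Row 1: (1,1)X — no occupied neighbors · (1,3)O 0/1 · (1,5)X 2/2 · (1,6)X 2/3 · (1,7)O 0/1
Row 2: (2,3)X 1/3 · (2,4)O 0/2 · (2,5)X 2/3 · (2,6)X 2/3
Row 3: (3,3)X 2/2 · (3,6)O 0/1
Row 4: (4,1)O — no occupied neighbors · (4,3)X 2/2 · (4,4)X 1/1 · (4,7)X — no occupied neighbors
Sum over 12 agents: 0/1 + 2/2 + 2/3 + 0/1 + 1/3 + 0/2 + 2/3 + 2/3 + 2/2 + 0/1 + 2/2 + 1/1 = 19/3; mean = 19/3 ÷ 12 = 19/36 = 0.527777… → 0.528.

0.528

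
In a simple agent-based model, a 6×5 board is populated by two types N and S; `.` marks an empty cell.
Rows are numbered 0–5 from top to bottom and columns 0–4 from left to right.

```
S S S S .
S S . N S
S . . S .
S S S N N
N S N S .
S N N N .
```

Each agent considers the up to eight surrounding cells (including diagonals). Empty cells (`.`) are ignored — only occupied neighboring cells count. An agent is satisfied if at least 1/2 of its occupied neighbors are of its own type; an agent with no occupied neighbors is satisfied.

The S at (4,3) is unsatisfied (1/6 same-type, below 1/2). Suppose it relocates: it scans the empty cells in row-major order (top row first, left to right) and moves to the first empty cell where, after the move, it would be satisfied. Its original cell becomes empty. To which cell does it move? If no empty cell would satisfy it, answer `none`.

(0,4)

Vacating (4,3). Empty cells in order:
  (0,4): 2/3 same-type → satisfied — stop here.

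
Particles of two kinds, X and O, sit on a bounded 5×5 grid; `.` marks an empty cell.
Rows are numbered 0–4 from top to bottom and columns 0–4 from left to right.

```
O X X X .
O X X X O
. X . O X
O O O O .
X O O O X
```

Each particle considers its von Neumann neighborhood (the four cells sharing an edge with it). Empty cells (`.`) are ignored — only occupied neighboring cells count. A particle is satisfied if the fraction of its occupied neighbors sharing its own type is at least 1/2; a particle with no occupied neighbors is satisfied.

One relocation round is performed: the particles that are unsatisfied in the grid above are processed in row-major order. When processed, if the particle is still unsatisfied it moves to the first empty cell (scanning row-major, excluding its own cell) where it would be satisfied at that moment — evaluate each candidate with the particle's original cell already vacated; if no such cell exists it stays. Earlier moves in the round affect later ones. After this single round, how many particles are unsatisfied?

1

Initially unsatisfied (in order): (1,4), (2,3), (2,4), (4,0), (4,4).
  (1,4) → (2,0).
  (2,3): no empty cell satisfies it; stays.
  (2,4) → (0,4).
  (4,0) → (1,4).
  (4,4) → (2,2).
Resulting grid:
O X X X X
O X X X X
O X X O .
O O O O .
. O O O .
Unsatisfied now: (2,3).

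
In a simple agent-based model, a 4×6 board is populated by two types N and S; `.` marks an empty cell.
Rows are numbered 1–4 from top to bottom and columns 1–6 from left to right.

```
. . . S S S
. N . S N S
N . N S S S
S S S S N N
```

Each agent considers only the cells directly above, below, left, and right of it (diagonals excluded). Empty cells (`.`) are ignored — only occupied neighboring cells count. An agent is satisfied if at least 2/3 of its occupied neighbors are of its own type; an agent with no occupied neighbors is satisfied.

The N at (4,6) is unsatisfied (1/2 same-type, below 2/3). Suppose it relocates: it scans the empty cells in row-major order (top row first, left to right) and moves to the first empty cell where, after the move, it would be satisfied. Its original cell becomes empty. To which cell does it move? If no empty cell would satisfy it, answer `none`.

Vacating (4,6). Empty cells in order:
  (1,1): 0/0 same-type → satisfied — stop here.

(1,1)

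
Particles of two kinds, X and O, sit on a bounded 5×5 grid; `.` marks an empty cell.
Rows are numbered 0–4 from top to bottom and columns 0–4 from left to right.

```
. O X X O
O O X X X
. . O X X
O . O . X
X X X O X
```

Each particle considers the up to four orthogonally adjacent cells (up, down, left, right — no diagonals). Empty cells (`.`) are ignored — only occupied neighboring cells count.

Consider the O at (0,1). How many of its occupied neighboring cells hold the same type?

1

Occupied neighbors of (0,1): (1,1)=O, (0,2)=X.
Same type (O): 1 of 2.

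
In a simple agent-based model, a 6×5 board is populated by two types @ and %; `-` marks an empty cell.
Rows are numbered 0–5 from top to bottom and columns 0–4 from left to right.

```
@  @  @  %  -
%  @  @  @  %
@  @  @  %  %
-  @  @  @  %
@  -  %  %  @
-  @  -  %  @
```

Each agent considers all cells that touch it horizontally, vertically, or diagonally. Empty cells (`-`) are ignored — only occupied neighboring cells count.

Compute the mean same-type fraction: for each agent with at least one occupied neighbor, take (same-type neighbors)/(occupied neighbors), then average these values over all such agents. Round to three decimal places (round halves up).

0.586

Row 0: (0,0)@ 2/3 · (0,1)@ 4/5 · (0,2)@ 4/5 · (0,3)% 1/4
Row 1: (1,0)% 0/5 · (1,1)@ 7/8 · (1,2)@ 6/8 · (1,3)@ 3/7 · (1,4)% 3/4
Row 2: (2,0)@ 3/4 · (2,1)@ 6/7 · (2,2)@ 7/8 · (2,3)% 3/8 · (2,4)% 3/5
Row 3: (3,1)@ 5/6 · (3,2)@ 4/7 · (3,3)@ 3/8 · (3,4)% 3/5
Row 4: (4,0)@ 2/2 · (4,2)% 2/6 · (4,3)% 3/7 · (4,4)@ 2/5
Row 5: (5,1)@ 1/2 · (5,3)% 2/4 · (5,4)@ 1/3
Sum over 25 agents: 2/3 + 4/5 + 4/5 + 1/4 + 0/5 + 7/8 + 6/8 + 3/7 + 3/4 + 3/4 + 6/7 + 7/8 + 3/8 + 3/5 + 5/6 + 4/7 + 3/8 + 3/5 + 2/2 + 2/6 + 3/7 + 2/5 + 1/2 + 2/4 + 1/3 = 3077/210; mean = 3077/210 ÷ 25 = 3077/5250 = 0.586095… → 0.586.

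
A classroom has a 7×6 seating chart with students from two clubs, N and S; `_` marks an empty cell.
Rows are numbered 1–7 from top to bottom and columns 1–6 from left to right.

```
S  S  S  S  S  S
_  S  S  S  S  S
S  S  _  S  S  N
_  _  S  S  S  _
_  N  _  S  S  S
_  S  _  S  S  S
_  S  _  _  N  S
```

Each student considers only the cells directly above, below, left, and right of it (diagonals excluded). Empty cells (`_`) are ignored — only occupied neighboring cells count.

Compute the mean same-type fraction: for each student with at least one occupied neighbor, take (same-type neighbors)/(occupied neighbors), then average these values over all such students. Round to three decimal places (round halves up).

0.839

(1,1)S 1/1
(1,2)S 3/3
(1,3)S 3/3
(1,4)S 3/3
(1,5)S 3/3
(1,6)S 2/2
(2,2)S 3/3
(2,3)S 3/3
(2,4)S 4/4
(2,5)S 4/4
(2,6)S 2/3
(3,1)S 1/1
(3,2)S 2/2
(3,4)S 3/3
(3,5)S 3/4
(3,6)N 0/2
(4,3)S 1/1
(4,4)S 4/4
(4,5)S 3/3
(5,2)N 0/1
(5,4)S 3/3
(5,5)S 4/4
(5,6)S 2/2
(6,2)S 1/2
(6,4)S 2/2
(6,5)S 3/4
(6,6)S 3/3
(7,2)S 1/1
(7,5)N 0/2
(7,6)S 1/2
Sum over 30 students: 1/1 + 3/3 + 3/3 + 3/3 + 3/3 + 2/2 + 3/3 + 3/3 + 4/4 + 4/4 + 2/3 + 1/1 + 2/2 + 3/3 + 3/4 + 0/2 + 1/1 + 4/4 + 3/3 + 0/1 + 3/3 + 4/4 + 2/2 + 1/2 + 2/2 + 3/4 + 3/3 + 1/1 + 0/2 + 1/2 = 151/6; mean = 151/6 ÷ 30 = 151/180 = 0.838888… → 0.839.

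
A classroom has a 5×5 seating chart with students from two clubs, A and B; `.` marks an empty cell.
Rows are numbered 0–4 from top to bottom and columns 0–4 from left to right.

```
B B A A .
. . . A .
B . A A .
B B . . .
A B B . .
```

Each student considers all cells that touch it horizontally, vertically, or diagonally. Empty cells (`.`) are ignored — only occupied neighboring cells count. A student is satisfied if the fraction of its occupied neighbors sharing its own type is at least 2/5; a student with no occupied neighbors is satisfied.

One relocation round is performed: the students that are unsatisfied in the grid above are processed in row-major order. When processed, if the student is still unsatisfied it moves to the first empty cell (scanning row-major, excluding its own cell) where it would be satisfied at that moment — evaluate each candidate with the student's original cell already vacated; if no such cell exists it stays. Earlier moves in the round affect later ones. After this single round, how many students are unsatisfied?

0

Initially unsatisfied (in order): (4,0).
  (4,0) → (0,4).
Resulting grid:
B B A A A
. . . A .
B . A A .
B B . . .
. B B . .
All satisfied now.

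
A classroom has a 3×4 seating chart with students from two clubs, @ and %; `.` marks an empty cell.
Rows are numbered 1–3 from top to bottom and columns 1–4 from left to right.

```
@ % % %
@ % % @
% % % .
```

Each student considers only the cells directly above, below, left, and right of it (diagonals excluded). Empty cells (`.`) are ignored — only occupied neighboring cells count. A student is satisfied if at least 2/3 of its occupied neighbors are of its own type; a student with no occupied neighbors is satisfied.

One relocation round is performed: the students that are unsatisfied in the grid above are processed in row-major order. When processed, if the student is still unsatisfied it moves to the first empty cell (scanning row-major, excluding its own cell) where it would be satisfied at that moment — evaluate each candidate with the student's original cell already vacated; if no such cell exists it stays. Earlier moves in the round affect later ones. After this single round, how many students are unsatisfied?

Initially unsatisfied (in order): (1,1), (1,4), (2,1), (2,4), (3,1).
  (1,1): no empty cell satisfies it; stays.
  (1,4): no empty cell satisfies it; stays.
  (2,1): no empty cell satisfies it; stays.
  (2,4): no empty cell satisfies it; stays.
  (3,1): no empty cell satisfies it; stays.
Resulting grid:
@ % % %
@ % % @
% % % .
Unsatisfied now: (1,1), (1,4), (2,1), (2,4), (3,1).

5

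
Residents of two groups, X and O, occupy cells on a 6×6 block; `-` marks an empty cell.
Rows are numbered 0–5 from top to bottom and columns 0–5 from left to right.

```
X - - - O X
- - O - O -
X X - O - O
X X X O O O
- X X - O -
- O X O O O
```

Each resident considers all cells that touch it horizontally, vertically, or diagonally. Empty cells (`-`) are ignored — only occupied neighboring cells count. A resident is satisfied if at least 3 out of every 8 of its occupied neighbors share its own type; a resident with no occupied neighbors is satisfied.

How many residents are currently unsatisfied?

2

(0,0)X 0/0 ok
(0,4)O 1/2 ok
(0,5)X 0/2 unhappy
(1,2)O 1/2 ok
(1,4)O 3/4 ok
(2,0)X 3/3 ok
(2,1)X 4/5 ok
(2,3)O 4/5 ok
(2,5)O 3/3 ok
(3,0)X 4/4 ok
(3,1)X 6/6 ok
(3,2)X 4/6 ok
(3,3)O 3/5 ok
(3,4)O 5/5 ok
(3,5)O 3/3 ok
(4,1)X 5/6 ok
(4,2)X 4/7 ok
(4,4)O 6/6 ok
(5,1)O 0/3 unhappy
(5,2)X 2/4 ok
(5,3)O 2/4 ok
(5,4)O 3/3 ok
(5,5)O 2/2 ok
Unsatisfied: (0,5), (5,1) — 2 in total.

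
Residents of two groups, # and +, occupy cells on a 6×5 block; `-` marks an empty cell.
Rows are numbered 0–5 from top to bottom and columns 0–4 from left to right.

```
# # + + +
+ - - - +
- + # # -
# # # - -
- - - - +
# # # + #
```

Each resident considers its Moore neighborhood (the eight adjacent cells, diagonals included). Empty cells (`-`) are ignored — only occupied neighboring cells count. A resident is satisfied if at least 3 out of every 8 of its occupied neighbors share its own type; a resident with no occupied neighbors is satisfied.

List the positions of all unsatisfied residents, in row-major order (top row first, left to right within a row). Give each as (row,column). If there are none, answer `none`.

(0,0)# 1/2 satisfied
(0,1)# 1/3 not
(0,2)+ 1/2 satisfied
(0,3)+ 3/3 satisfied
(0,4)+ 2/2 satisfied
(1,0)+ 1/3 not
(1,4)+ 2/3 satisfied
(2,1)+ 1/5 not
(2,2)# 3/4 satisfied
(2,3)# 2/3 satisfied
(3,0)# 1/2 satisfied
(3,1)# 3/4 satisfied
(3,2)# 3/4 satisfied
(4,4)+ 1/2 satisfied
(5,0)# 1/1 satisfied
(5,1)# 2/2 satisfied
(5,2)# 1/2 satisfied
(5,3)+ 1/3 not
(5,4)# 0/2 not

(0,1), (1,0), (2,1), (5,3), (5,4)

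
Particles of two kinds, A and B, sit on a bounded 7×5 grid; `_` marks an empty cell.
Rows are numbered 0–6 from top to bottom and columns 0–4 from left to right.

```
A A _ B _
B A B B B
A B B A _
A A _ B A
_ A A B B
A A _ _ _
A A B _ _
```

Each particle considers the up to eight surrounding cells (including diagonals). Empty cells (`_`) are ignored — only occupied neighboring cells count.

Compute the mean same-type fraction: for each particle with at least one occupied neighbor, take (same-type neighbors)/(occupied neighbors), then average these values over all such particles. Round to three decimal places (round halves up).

0.605

(0,0)A 2/3
(0,1)A 2/4
(0,3)B 3/3
(1,0)B 1/5
(1,1)A 3/7
(1,2)B 4/7
(1,3)B 4/5
(1,4)B 2/3
(2,0)A 3/5
(2,1)B 3/7
(2,2)B 4/7
(2,3)A 1/6
(3,0)A 3/4
(3,1)A 4/6
(3,3)B 3/6
(3,4)A 1/4
(4,1)A 5/5
(4,2)A 3/5
(4,3)B 2/4
(4,4)B 2/3
(5,0)A 4/4
(5,1)A 5/6
(6,0)A 3/3
(6,1)A 3/4
(6,2)B 0/2
Sum over 25 particles: 2/3 + 2/4 + 3/3 + 1/5 + 3/7 + 4/7 + 4/5 + 2/3 + 3/5 + 3/7 + 4/7 + 1/6 + 3/4 + 4/6 + 3/6 + 1/4 + 5/5 + 3/5 + 2/4 + 2/3 + 4/4 + 5/6 + 3/3 + 3/4 + 0/2 = 907/60; mean = 907/60 ÷ 25 = 907/1500 = 0.604666… → 0.605.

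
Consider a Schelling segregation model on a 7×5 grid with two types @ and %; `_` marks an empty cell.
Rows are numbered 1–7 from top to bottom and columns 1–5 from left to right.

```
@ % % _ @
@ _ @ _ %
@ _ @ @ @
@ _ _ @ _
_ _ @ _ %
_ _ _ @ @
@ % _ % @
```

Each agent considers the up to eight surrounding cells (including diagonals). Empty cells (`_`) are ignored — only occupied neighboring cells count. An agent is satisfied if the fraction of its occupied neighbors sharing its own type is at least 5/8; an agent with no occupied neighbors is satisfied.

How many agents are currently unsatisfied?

(1,1)@ 1/2 not
(1,2)% 1/4 not
(1,3)% 1/2 not
(1,5)@ 0/1 not
(2,1)@ 2/3 satisfied
(2,3)@ 2/4 not
(2,5)% 0/3 not
(3,1)@ 2/2 satisfied
(3,3)@ 3/3 satisfied
(3,4)@ 4/5 satisfied
(3,5)@ 2/3 satisfied
(4,1)@ 1/1 satisfied
(4,4)@ 4/5 satisfied
(5,3)@ 2/2 satisfied
(5,5)% 0/3 not
(6,4)@ 3/5 not
(6,5)@ 2/4 not
(7,1)@ 0/1 not
(7,2)% 0/1 not
(7,4)% 0/3 not
(7,5)@ 2/3 satisfied
Unsatisfied: (1,1), (1,2), (1,3), (1,5), (2,3), (2,5), (5,5), (6,4), (6,5), (7,1), (7,2), (7,4) — 12 in total.

12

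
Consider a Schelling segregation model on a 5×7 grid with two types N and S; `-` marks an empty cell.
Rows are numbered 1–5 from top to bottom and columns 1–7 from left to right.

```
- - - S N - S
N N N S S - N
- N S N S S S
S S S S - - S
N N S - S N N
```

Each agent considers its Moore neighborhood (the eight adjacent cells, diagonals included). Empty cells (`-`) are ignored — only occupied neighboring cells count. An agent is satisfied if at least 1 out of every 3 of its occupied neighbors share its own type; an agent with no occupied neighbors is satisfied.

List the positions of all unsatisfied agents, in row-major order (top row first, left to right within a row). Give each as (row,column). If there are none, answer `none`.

(1,5), (1,7), (2,7), (3,4), (4,1), (5,2)

Row 1: (1,4)S 2/4 ok · (1,5)N 0/3 unhappy · (1,7)S 0/1 unhappy
Row 2: (2,1)N 2/2 ok · (2,2)N 3/4 ok · (2,3)N 3/6 ok · (2,4)S 4/7 ok · (2,5)S 4/6 ok · (2,7)N 0/3 unhappy
Row 3: (3,2)N 3/7 ok · (3,3)S 4/8 ok · (3,4)N 1/7 unhappy · (3,5)S 4/5 ok · (3,6)S 4/5 ok · (3,7)S 2/3 ok
Row 4: (4,1)S 1/4 unhappy · (4,2)S 4/7 ok · (4,3)S 4/7 ok · (4,4)S 5/6 ok · (4,7)S 2/4 ok
Row 5: (5,1)N 1/3 ok · (5,2)N 1/5 unhappy · (5,3)S 3/4 ok · (5,5)S 1/2 ok · (5,6)N 1/3 ok · (5,7)N 1/2 ok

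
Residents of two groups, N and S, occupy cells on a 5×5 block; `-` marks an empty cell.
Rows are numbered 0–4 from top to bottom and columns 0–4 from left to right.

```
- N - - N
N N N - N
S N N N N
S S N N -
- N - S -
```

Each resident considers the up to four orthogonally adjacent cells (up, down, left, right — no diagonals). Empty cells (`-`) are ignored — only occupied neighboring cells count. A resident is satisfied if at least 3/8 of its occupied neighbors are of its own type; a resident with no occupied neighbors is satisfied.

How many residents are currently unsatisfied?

4

(0,1)N 1/1 ok
(0,4)N 1/1 ok
(1,0)N 1/2 ok
(1,1)N 4/4 ok
(1,2)N 2/2 ok
(1,4)N 2/2 ok
(2,0)S 1/3 unhappy
(2,1)N 2/4 ok
(2,2)N 4/4 ok
(2,3)N 3/3 ok
(2,4)N 2/2 ok
(3,0)S 2/2 ok
(3,1)S 1/4 unhappy
(3,2)N 2/3 ok
(3,3)N 2/3 ok
(4,1)N 0/1 unhappy
(4,3)S 0/1 unhappy
Unsatisfied: (2,0), (3,1), (4,1), (4,3) — 4 in total.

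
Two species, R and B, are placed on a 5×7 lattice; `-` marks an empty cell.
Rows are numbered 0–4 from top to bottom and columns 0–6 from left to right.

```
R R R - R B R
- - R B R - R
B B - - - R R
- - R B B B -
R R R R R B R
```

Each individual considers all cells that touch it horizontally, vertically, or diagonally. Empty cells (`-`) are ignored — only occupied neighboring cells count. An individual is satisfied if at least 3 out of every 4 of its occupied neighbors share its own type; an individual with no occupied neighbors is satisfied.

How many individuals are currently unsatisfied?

18

Row 0: (0,0)R 1/1 ok · (0,1)R 3/3 ok · (0,2)R 2/3 unhappy · (0,4)R 1/3 unhappy · (0,5)B 0/4 unhappy · (0,6)R 1/2 unhappy
Row 1: (1,2)R 2/4 unhappy · (1,3)B 0/4 unhappy · (1,4)R 2/4 unhappy · (1,6)R 3/4 ok
Row 2: (2,0)B 1/1 ok · (2,1)B 1/3 unhappy · (2,5)R 3/5 unhappy · (2,6)R 2/3 unhappy
Row 3: (3,2)R 3/5 unhappy · (3,3)B 1/5 unhappy · (3,4)B 3/6 unhappy · (3,5)B 2/6 unhappy
Row 4: (4,0)R 1/1 ok · (4,1)R 3/3 ok · (4,2)R 3/4 ok · (4,3)R 3/5 unhappy · (4,4)R 1/5 unhappy · (4,5)B 2/4 unhappy · (4,6)R 0/2 unhappy
Unsatisfied: (0,2), (0,4), (0,5), (0,6), (1,2), (1,3), (1,4), (2,1), (2,5), (2,6), (3,2), (3,3), (3,4), (3,5), (4,3), (4,4), (4,5), (4,6) — 18 in total.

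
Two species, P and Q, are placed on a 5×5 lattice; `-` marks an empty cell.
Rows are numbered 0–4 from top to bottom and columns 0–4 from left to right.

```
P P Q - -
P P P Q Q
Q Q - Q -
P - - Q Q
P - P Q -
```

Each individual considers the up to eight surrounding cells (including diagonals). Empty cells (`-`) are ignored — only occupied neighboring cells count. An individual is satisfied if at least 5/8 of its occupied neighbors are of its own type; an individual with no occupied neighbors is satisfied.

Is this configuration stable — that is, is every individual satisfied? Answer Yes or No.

No

(0,0)P 3/3 satisfied
(0,1)P 4/5 satisfied
(0,2)Q 1/4 not
(1,0)P 3/5 not
(1,1)P 4/7 not
(1,2)P 2/6 not
(1,3)Q 3/4 satisfied
(1,4)Q 2/2 satisfied
(2,0)Q 1/4 not
(2,1)Q 1/5 not
(2,3)Q 4/5 satisfied
(3,0)P 1/3 not
(3,3)Q 3/4 satisfied
(3,4)Q 3/3 satisfied
(4,0)P 1/1 satisfied
(4,2)P 0/2 not
(4,3)Q 2/3 satisfied
For instance (0,2) has only 1/4 same-type neighbors, below 5/8.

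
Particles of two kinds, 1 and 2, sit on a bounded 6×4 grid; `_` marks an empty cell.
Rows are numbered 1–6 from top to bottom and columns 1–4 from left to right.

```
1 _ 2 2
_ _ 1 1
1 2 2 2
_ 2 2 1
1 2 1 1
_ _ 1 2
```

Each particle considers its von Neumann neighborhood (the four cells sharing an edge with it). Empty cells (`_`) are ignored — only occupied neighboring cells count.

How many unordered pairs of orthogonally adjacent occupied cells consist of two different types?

12

Scan each occupied cell's neighbors to the right and below so each pair is counted once.
From row 1: 2 unlike of 3 pairs (running 2/3).
From row 2: 2 unlike of 3 pairs (running 4/6).
From row 3: 2 unlike of 6 pairs (running 6/12).
From row 4: 2 unlike of 5 pairs (running 8/17).
From row 5: 3 unlike of 5 pairs (running 11/22).
From row 6: 1 unlike of 1 pairs (running 12/23).
Total adjacent occupied pairs: 23; unlike-type pairs: 12.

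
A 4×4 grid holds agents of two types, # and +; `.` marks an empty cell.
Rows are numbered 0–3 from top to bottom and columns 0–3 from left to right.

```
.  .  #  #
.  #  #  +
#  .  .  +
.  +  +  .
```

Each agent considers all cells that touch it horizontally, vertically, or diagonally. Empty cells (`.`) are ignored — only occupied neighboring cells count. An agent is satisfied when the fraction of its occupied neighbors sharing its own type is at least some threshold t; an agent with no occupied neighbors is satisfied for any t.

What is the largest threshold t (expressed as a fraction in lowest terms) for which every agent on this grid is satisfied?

Row 0: (0,2)# 3/4 · (0,3)# 2/3
Row 1: (1,1)# 3/3 · (1,2)# 3/5 · (1,3)+ 1/4
Row 2: (2,0)# 1/2 · (2,3)+ 2/3
Row 3: (3,1)+ 1/2 · (3,2)+ 2/2
The smallest same-type fraction is 1/4 at (1,3), which reduces to 1/4. Any threshold above that leaves this agent unsatisfied.

1/4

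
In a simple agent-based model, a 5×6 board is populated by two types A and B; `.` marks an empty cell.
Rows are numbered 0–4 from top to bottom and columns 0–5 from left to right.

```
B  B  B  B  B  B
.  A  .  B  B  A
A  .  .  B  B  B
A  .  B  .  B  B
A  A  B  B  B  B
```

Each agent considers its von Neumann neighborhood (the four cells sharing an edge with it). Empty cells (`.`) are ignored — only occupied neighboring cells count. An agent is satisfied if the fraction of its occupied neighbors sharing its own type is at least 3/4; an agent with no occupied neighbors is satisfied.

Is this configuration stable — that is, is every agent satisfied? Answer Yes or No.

(0,0)B 1/1 satisfied
(0,1)B 2/3 not
(0,2)B 2/2 satisfied
(0,3)B 3/3 satisfied
(0,4)B 3/3 satisfied
(0,5)B 1/2 not
(1,1)A 0/1 not
(1,3)B 3/3 satisfied
(1,4)B 3/4 satisfied
(1,5)A 0/3 not
(2,0)A 1/1 satisfied
(2,3)B 2/2 satisfied
(2,4)B 4/4 satisfied
(2,5)B 2/3 not
(3,0)A 2/2 satisfied
(3,2)B 1/1 satisfied
(3,4)B 3/3 satisfied
(3,5)B 3/3 satisfied
(4,0)A 2/2 satisfied
(4,1)A 1/2 not
(4,2)B 2/3 not
(4,3)B 2/2 satisfied
(4,4)B 3/3 satisfied
(4,5)B 2/2 satisfied
For instance (0,1) has only 2/3 same-type neighbors, below 3/4.

No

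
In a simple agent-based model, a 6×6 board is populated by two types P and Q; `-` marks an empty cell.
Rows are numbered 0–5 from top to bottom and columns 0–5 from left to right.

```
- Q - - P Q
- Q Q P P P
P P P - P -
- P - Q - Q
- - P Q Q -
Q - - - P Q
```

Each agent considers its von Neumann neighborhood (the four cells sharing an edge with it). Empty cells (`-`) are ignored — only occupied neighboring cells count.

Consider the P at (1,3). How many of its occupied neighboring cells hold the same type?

1

Occupied neighbors of (1,3): (1,2)=Q, (1,4)=P.
Same type (P): 1 of 2.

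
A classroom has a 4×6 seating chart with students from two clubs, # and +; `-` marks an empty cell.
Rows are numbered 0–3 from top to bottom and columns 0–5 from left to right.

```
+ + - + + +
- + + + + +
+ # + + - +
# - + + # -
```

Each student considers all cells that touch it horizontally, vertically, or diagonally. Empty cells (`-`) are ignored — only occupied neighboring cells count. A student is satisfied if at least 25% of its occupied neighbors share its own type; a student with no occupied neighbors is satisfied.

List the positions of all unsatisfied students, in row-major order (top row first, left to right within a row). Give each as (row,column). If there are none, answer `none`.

(2,1), (3,4)

Row 0: (0,0)+ 2/2 ✓ · (0,1)+ 3/3 ✓ · (0,3)+ 4/4 ✓ · (0,4)+ 5/5 ✓ · (0,5)+ 3/3 ✓
Row 1: (1,1)+ 5/6 ✓ · (1,2)+ 6/7 ✓ · (1,3)+ 6/6 ✓ · (1,4)+ 7/7 ✓ · (1,5)+ 4/4 ✓
Row 2: (2,0)+ 1/3 ✓ · (2,1)# 1/6 ✗ · (2,2)+ 6/7 ✓ · (2,3)+ 6/7 ✓ · (2,5)+ 2/3 ✓
Row 3: (3,0)# 1/2 ✓ · (3,2)+ 3/4 ✓ · (3,3)+ 3/4 ✓ · (3,4)# 0/3 ✗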